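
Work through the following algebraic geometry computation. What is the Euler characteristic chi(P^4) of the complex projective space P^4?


The complex projective space P^4 has one cell in each even real dimension 0, 2, ..., 8.
The cohomology groups are H^{2k}(P^4) = Z for k = 0,...,4, and 0 otherwise.
Euler characteristic = sum of Betti numbers = 1 per even-dimensional cohomology group.
chi(P^4) = 4 + 1 = 5

5


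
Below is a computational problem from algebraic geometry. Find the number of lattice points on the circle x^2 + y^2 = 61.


Systematically check integer values of x where x^2 <= 61.
For each valid x, check if 61 - x^2 is a perfect square.
x=5: 61 - 25 = 36, sqrt = 6 (valid)
x=6: 61 - 36 = 25, sqrt = 5 (valid)
Total integer solutions found: 8

8


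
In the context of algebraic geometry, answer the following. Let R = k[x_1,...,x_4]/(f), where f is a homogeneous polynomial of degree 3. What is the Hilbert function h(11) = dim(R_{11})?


For R = k[x_1,...,x_n]/(f) with f homogeneous of degree e:
The Hilbert series is (1 - t^e)/(1 - t)^n.
So h(d) = C(d+n-1, n-1) - C(d-e+n-1, n-1) for d >= e.
With n=4, e=3, d=11:
C(11+4-1, 4-1) = C(14, 3) = 364
C(11-3+4-1, 4-1) = C(11, 3) = 165
h(11) = 364 - 165 = 199

199


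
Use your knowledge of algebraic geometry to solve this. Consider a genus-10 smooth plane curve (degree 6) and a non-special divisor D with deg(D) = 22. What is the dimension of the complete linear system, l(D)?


First, compute the genus of a smooth plane curve of degree 6:
g = (d-1)(d-2)/2 = (6-1)(6-2)/2 = 10
For a non-special divisor D (i.e., h^1(D) = 0), Riemann-Roch gives:
l(D) = deg(D) - g + 1
Since deg(D) = 22 >= 2g - 1 = 19, D is non-special.
l(D) = 22 - 10 + 1 = 13

13


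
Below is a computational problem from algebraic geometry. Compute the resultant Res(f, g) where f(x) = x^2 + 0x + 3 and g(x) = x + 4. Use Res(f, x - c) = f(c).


For Res(f, x - c), we evaluate f at x = c.
f(-4) = (-4)^2 + 0*(-4) + 3
= 16 + 0 + 3
= 16 + 3 = 19
Res(f, g) = 19

19


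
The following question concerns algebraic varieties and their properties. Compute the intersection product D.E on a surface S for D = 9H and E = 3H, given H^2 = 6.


Using bilinearity of the intersection pairing on a surface S:
(aH).(bH) = ab * (H.H)
We have H^2 = 6.
D.E = (9H).(3H) = 9*3*6
= 27*6
= 162

162


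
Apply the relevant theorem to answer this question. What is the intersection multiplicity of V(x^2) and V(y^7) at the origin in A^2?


The intersection multiplicity of V(x^a) and V(y^b) at the origin is:
I(O; V(x^2), V(y^7)) = dim_k(k[x,y]/(x^2, y^7))
A basis for k[x,y]/(x^2, y^7) is the set of monomials x^i * y^j
where 0 <= i < 2 and 0 <= j < 7.
The number of such monomials is 2 * 7 = 14

14


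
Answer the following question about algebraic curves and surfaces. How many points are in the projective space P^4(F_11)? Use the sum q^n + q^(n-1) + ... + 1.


P^4(F_11) has (q^(n+1) - 1)/(q - 1) points.
= 11^4 + 11^3 + 11^2 + 11^1 + 11^0
= 14641 + 1331 + 121 + 11 + 1
= 16105

16105


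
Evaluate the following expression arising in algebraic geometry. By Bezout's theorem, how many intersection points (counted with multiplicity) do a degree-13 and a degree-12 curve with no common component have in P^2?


Bezout's theorem states the intersection count equals the product of degrees.
Intersection count = 13 * 12 = 156

156


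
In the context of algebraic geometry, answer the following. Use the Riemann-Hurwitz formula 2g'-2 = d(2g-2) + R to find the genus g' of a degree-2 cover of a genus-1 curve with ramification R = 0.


Riemann-Hurwitz formula: 2g' - 2 = d(2g - 2) + R
Given: d = 2, g = 1, R = 0
2g' - 2 = 2*(2*1 - 2) + 0
2g' - 2 = 2*0 + 0
2g' - 2 = 0 + 0 = 0
2g' = 2
g' = 1

1


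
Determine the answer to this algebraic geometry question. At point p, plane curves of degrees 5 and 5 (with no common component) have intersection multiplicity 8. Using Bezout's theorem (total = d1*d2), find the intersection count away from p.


By Bezout's theorem, the total intersection number is d1 * d2.
Total = 5 * 5 = 25
Intersection multiplicity at p = 8
Remaining intersections = 25 - 8 = 17

17


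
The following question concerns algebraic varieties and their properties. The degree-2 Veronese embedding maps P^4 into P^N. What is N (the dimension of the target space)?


The Veronese embedding v_d: P^n -> P^N maps each point to all
degree-d monomials in n+1 homogeneous coordinates.
N = C(n+d, d) - 1
N = C(4+2, 2) - 1
N = C(6, 2) - 1
C(6, 2) = 15
N = 15 - 1 = 14

14


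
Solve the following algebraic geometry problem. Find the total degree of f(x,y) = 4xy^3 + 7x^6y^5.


Examine each term for its total degree (sum of exponents).
  Term '4xy^3' has total degree 1+3 = 4.
  Term '7x^6y^5' has total degree 6+5 = 11.
The maximum total degree among all terms is 11.

11


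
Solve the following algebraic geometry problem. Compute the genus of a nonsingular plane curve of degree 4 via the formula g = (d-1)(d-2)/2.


Using the genus formula for smooth plane curves:
g = (d-1)(d-2)/2
g = (4-1)(4-2)/2
g = 3*2/2
g = 6/2 = 3

3


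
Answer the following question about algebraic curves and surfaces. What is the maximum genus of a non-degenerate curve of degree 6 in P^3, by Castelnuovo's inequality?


Castelnuovo's bound: write d - 1 = m(r-1) + epsilon with 0 <= epsilon < r-1.
d - 1 = 6 - 1 = 5
r - 1 = 3 - 1 = 2
5 = 2*2 + 1, so m = 2, epsilon = 1
pi(d, r) = m(m-1)(r-1)/2 + m*epsilon
= 2*1*2/2 + 2*1
= 4/2 + 2
= 2 + 2 = 4

4


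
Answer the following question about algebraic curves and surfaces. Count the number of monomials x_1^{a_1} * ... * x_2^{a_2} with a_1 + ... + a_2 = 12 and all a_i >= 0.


The number of degree-12 monomials in 2 variables is C(d+n-1, n-1).
= C(12+2-1, 2-1) = C(13, 1)
= 13

13


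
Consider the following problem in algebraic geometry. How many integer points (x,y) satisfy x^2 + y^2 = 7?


Systematically check integer values of x where x^2 <= 7.
For each valid x, check if 7 - x^2 is a perfect square.
Total integer solutions found: 0

0


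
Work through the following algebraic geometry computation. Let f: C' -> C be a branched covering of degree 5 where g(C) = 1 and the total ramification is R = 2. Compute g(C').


Riemann-Hurwitz formula: 2g' - 2 = d(2g - 2) + R
Given: d = 5, g = 1, R = 2
2g' - 2 = 5*(2*1 - 2) + 2
2g' - 2 = 5*0 + 2
2g' - 2 = 0 + 2 = 2
2g' = 4
g' = 2

2


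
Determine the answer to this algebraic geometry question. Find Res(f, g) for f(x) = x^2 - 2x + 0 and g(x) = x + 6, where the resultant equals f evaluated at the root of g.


For Res(f, x - c), we evaluate f at x = c.
f(-6) = (-6)^2 - 2*(-6) + 0
= 36 + 12 + 0
= 48 + 0 = 48
Res(f, g) = 48

48


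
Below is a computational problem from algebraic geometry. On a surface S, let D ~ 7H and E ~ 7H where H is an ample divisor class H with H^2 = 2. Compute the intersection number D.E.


Using bilinearity of the intersection pairing on a surface S:
(aH).(bH) = ab * (H.H)
We have H^2 = 2.
D.E = (7H).(7H) = 7*7*2
= 49*2
= 98

98


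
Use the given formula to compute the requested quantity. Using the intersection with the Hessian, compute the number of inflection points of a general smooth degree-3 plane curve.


For a general smooth plane curve C of degree d, the inflection points are
the intersection of C with its Hessian curve, which has degree 3(d-2).
By Bezout, the total intersection number is d * 3(d-2) = 3 * 3 = 9.
For a general curve every flex is ordinary, so each contributes
multiplicity 1 to C·Hess(C), and the number of distinct inflection
points is 3d(d-2).
Inflection points = 3*3*(3-2) = 3*3*1 = 9

9


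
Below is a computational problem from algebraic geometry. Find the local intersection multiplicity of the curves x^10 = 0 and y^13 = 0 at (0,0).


The intersection multiplicity of V(x^a) and V(y^b) at the origin is:
I(O; V(x^10), V(y^13)) = dim_k(k[x,y]/(x^10, y^13))
A basis for k[x,y]/(x^10, y^13) is the set of monomials x^i * y^j
where 0 <= i < 10 and 0 <= j < 13.
The number of such monomials is 10 * 13 = 130

130


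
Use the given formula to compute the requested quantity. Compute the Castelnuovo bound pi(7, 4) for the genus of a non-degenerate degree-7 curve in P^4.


Castelnuovo's bound: write d - 1 = m(r-1) + epsilon with 0 <= epsilon < r-1.
d - 1 = 7 - 1 = 6
r - 1 = 4 - 1 = 3
6 = 2*3 + 0, so m = 2, epsilon = 0
pi(d, r) = m(m-1)(r-1)/2 + m*epsilon
= 2*1*3/2 + 2*0
= 6/2 + 0
= 3 + 0 = 3

3


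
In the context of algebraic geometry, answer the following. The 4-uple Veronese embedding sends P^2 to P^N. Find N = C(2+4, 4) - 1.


The Veronese embedding v_d: P^n -> P^N maps each point to all
degree-d monomials in n+1 homogeneous coordinates.
N = C(n+d, d) - 1
N = C(2+4, 4) - 1
N = C(6, 4) - 1
C(6, 4) = 15
N = 15 - 1 = 14

14


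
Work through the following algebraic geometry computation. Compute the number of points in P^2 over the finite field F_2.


P^2(F_2) has (q^(n+1) - 1)/(q - 1) points.
= 2^2 + 2^1 + 2^0
= 4 + 2 + 1
= 7

7


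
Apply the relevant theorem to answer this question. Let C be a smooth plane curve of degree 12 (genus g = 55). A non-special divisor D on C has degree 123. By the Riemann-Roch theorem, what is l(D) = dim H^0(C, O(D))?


First, compute the genus of a smooth plane curve of degree 12:
g = (d-1)(d-2)/2 = (12-1)(12-2)/2 = 55
For a non-special divisor D (i.e., h^1(D) = 0), Riemann-Roch gives:
l(D) = deg(D) - g + 1
Since deg(D) = 123 >= 2g - 1 = 109, D is non-special.
l(D) = 123 - 55 + 1 = 69

69


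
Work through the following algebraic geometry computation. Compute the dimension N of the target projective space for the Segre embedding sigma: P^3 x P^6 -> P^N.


The Segre embedding maps P^m x P^n into P^N via
all products of coordinates from each factor.
N = (m+1)(n+1) - 1
N = (3+1)(6+1) - 1
N = 4*7 - 1
N = 28 - 1 = 27

27


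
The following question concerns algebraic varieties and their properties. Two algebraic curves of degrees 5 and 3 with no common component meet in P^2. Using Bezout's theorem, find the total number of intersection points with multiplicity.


Bezout's theorem states the intersection count equals the product of degrees.
Intersection count = 5 * 3 = 15

15


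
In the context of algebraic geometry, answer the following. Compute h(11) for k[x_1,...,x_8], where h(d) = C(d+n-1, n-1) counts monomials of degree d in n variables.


The Hilbert function for the polynomial ring in 8 variables is:
h(d) = C(d+n-1, n-1)
h(11) = C(11+8-1, 8-1) = C(18, 7)
= 18! / (7! * 11!)
= 31824

31824


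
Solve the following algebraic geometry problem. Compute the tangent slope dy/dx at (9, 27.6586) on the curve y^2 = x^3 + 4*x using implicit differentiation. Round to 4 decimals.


Using implicit differentiation of y^2 = x^3 + 4*x:
2y * dy/dx = 3x^2 + 4
dy/dx = (3x^2 + 4)/(2y)
Numerator: 3*9^2 + 4 = 247
Denominator: 2*27.6586 = 55.3172
dy/dx = 247/55.3172 = 4.4652

4.4652


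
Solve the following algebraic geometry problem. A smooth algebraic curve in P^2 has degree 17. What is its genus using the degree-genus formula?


Using the genus formula for smooth plane curves:
g = (d-1)(d-2)/2
g = (17-1)(17-2)/2
g = 16*15/2
g = 240/2 = 120

120


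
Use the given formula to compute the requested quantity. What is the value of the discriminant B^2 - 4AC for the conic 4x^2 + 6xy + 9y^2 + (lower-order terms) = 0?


The discriminant of a conic Ax^2 + Bxy + Cy^2 + ... = 0 is B^2 - 4AC.
B^2 = 6^2 = 36
4AC = 4*4*9 = 144
Discriminant = 36 - 144 = -108

-108


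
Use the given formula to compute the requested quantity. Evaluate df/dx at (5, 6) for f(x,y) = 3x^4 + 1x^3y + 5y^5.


df/dx = 4*3*x^3 + 3*1*x^2*y
At (5,6): 4*3*5^3 + 3*1*5^2*6
= 1500 + 450
= 1950

1950


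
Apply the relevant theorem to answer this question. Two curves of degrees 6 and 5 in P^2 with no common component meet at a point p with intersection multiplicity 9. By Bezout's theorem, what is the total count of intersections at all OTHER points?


By Bezout's theorem, the total intersection number is d1 * d2.
Total = 6 * 5 = 30
Intersection multiplicity at p = 9
Remaining intersections = 30 - 9 = 21

21


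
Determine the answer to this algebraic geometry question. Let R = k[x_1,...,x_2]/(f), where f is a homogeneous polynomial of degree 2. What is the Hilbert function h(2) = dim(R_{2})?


For R = k[x_1,...,x_n]/(f) with f homogeneous of degree e:
The Hilbert series is (1 - t^e)/(1 - t)^n.
So h(d) = C(d+n-1, n-1) - C(d-e+n-1, n-1) for d >= e.
With n=2, e=2, d=2:
C(2+2-1, 2-1) = C(3, 1) = 3
C(2-2+2-1, 2-1) = C(1, 1) = 1
h(2) = 3 - 1 = 2

2


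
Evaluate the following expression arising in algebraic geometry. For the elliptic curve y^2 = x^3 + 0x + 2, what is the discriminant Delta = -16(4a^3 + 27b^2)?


Compute each component:
4a^3 = 4*0^3 = 4*0 = 0
27b^2 = 27*2^2 = 27*4 = 108
4a^3 + 27b^2 = 0 + 108 = 108
Delta = -16*108 = -1728

-1728


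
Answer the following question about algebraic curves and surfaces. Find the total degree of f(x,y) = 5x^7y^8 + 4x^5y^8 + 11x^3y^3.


Examine each term for its total degree (sum of exponents).
  Term '5x^7y^8' has total degree 7+8 = 15.
  Term '4x^5y^8' has total degree 5+8 = 13.
  Term '11x^3y^3' has total degree 3+3 = 6.
The maximum total degree among all terms is 15.

15


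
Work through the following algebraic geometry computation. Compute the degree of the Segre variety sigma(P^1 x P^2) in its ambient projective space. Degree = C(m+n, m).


The degree of the Segre variety P^1 x P^2 is C(m+n, m).
= C(3, 1)
= 3

3


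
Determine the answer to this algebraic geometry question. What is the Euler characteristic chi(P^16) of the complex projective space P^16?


The complex projective space P^16 has one cell in each even real dimension 0, 2, ..., 32.
The cohomology groups are H^{2k}(P^16) = Z for k = 0,...,16, and 0 otherwise.
Euler characteristic = sum of Betti numbers = 1 per even-dimensional cohomology group.
chi(P^16) = 16 + 1 = 17

17


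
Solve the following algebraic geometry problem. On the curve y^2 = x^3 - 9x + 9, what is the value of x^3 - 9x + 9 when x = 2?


Compute x^3 - 9x + 9 at x = 2:
x^3 = 2^3 = 8
(-9)*x = (-9)*2 = -18
Sum: 8 - 18 + 9 = -1

-1


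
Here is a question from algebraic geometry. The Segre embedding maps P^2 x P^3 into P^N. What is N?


The Segre embedding maps P^m x P^n into P^N via
all products of coordinates from each factor.
N = (m+1)(n+1) - 1
N = (2+1)(3+1) - 1
N = 3*4 - 1
N = 12 - 1 = 11

11


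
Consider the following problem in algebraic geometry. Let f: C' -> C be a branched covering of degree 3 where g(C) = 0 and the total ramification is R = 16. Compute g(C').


Riemann-Hurwitz formula: 2g' - 2 = d(2g - 2) + R
Given: d = 3, g = 0, R = 16
2g' - 2 = 3*(2*0 - 2) + 16
2g' - 2 = 3*(-2) + 16
2g' - 2 = -6 + 16 = 10
2g' = 12
g' = 6

6


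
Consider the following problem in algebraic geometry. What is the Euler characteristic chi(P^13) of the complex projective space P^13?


The complex projective space P^13 has one cell in each even real dimension 0, 2, ..., 26.
The cohomology groups are H^{2k}(P^13) = Z for k = 0,...,13, and 0 otherwise.
Euler characteristic = sum of Betti numbers = 1 per even-dimensional cohomology group.
chi(P^13) = 13 + 1 = 14

14


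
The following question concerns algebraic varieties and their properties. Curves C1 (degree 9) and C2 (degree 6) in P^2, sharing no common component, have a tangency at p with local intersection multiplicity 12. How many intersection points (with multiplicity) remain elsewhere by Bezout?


By Bezout's theorem, the total intersection number is d1 * d2.
Total = 9 * 6 = 54
Intersection multiplicity at p = 12
Remaining intersections = 54 - 12 = 42

42


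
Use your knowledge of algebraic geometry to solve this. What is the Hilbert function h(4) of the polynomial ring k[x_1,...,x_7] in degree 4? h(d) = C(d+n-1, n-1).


The Hilbert function for the polynomial ring in 7 variables is:
h(d) = C(d+n-1, n-1)
h(4) = C(4+7-1, 7-1) = C(10, 6)
= 10! / (6! * 4!)
= 210

210


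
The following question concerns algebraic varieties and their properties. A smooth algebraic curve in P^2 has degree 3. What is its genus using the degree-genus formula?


Using the genus formula for smooth plane curves:
g = (d-1)(d-2)/2
g = (3-1)(3-2)/2
g = 2*1/2
g = 2/2 = 1

1


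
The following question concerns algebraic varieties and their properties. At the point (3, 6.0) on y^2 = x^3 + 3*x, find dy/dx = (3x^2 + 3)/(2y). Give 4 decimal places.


Using implicit differentiation of y^2 = x^3 + 3*x:
2y * dy/dx = 3x^2 + 3
dy/dx = (3x^2 + 3)/(2y)
Numerator: 3*3^2 + 3 = 30
Denominator: 2*6.0 = 12.0
dy/dx = 30/12.0 = 2.5000

2.5000


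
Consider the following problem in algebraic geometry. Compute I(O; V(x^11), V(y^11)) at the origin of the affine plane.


The intersection multiplicity of V(x^a) and V(y^b) at the origin is:
I(O; V(x^11), V(y^11)) = dim_k(k[x,y]/(x^11, y^11))
A basis for k[x,y]/(x^11, y^11) is the set of monomials x^i * y^j
where 0 <= i < 11 and 0 <= j < 11.
The number of such monomials is 11 * 11 = 121

121


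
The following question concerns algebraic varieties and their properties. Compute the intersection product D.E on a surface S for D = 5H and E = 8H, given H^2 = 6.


Using bilinearity of the intersection pairing on a surface S:
(aH).(bH) = ab * (H.H)
We have H^2 = 6.
D.E = (5H).(8H) = 5*8*6
= 40*6
= 240

240


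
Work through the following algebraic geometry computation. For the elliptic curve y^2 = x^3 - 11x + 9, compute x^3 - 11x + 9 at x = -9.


Compute x^3 - 11x + 9 at x = -9:
x^3 = (-9)^3 = -729
(-11)*x = (-11)*(-9) = 99
Sum: -729 + 99 + 9 = -621

-621


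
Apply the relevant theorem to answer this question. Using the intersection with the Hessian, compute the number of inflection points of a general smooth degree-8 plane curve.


For a general smooth plane curve C of degree d, the inflection points are
the intersection of C with its Hessian curve, which has degree 3(d-2).
By Bezout, the total intersection number is d * 3(d-2) = 8 * 18 = 144.
For a general curve every flex is ordinary, so each contributes
multiplicity 1 to C·Hess(C), and the number of distinct inflection
points is 3d(d-2).
Inflection points = 3*8*(8-2) = 3*8*6 = 144

144


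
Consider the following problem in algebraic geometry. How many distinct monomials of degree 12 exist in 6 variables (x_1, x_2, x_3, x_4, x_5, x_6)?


The number of degree-12 monomials in 6 variables is C(d+n-1, n-1).
= C(12+6-1, 6-1) = C(17, 5)
= 6188

6188


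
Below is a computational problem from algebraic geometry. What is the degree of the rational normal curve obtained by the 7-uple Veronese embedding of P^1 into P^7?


The rational normal curve in P^7 is the image of P^1 under the 7-uple Veronese.
A general hyperplane in P^7 pulls back to a degree-7 form on P^1, which has 7 zeros,
so the curve meets a general hyperplane in 7 points. Degree = 7.

7


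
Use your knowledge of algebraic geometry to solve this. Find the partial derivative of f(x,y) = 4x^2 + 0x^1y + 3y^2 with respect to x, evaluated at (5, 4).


df/dx = 2*4*x^1 + 1*0*x^0*y
At (5,4): 2*4*5^1 + 1*0*5^0*4
= 40 + 0
= 40

40


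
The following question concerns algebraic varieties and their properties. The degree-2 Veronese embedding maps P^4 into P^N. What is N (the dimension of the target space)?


The Veronese embedding v_d: P^n -> P^N maps each point to all
degree-d monomials in n+1 homogeneous coordinates.
N = C(n+d, d) - 1
N = C(4+2, 2) - 1
N = C(6, 2) - 1
C(6, 2) = 15
N = 15 - 1 = 14

14


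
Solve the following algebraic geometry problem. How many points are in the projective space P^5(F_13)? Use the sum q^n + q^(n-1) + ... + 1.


P^5(F_13) has (q^(n+1) - 1)/(q - 1) points.
= 13^5 + 13^4 + 13^3 + 13^2 + 13^1 + 13^0
= 371293 + 28561 + 2197 + 169 + 13 + 1
= 402234

402234


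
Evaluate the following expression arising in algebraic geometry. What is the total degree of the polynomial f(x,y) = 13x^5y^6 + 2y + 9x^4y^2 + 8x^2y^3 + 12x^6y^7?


Examine each term for its total degree (sum of exponents).
  Term '13x^5y^6' has total degree 5+6 = 11.
  Term '2y' has total degree 0+1 = 1.
  Term '9x^4y^2' has total degree 4+2 = 6.
  Term '8x^2y^3' has total degree 2+3 = 5.
  Term '12x^6y^7' has total degree 6+7 = 13.
The maximum total degree among all terms is 13.

13


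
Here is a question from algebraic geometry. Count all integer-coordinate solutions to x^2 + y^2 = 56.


Systematically check integer values of x where x^2 <= 56.
For each valid x, check if 56 - x^2 is a perfect square.
Total integer solutions found: 0

0


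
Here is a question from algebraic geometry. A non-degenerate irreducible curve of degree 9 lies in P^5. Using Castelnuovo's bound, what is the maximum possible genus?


Castelnuovo's bound: write d - 1 = m(r-1) + epsilon with 0 <= epsilon < r-1.
d - 1 = 9 - 1 = 8
r - 1 = 5 - 1 = 4
8 = 2*4 + 0, so m = 2, epsilon = 0
pi(d, r) = m(m-1)(r-1)/2 + m*epsilon
= 2*1*4/2 + 2*0
= 8/2 + 0
= 4 + 0 = 4

4


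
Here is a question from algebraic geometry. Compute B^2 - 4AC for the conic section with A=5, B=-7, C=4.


The discriminant of a conic Ax^2 + Bxy + Cy^2 + ... = 0 is B^2 - 4AC.
B^2 = (-7)^2 = 49
4AC = 4*5*4 = 80
Discriminant = 49 - 80 = -31

-31


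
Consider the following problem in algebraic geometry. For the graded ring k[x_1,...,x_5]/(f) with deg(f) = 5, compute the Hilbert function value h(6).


For R = k[x_1,...,x_n]/(f) with f homogeneous of degree e:
The Hilbert series is (1 - t^e)/(1 - t)^n.
So h(d) = C(d+n-1, n-1) - C(d-e+n-1, n-1) for d >= e.
With n=5, e=5, d=6:
C(6+5-1, 5-1) = C(10, 4) = 210
C(6-5+5-1, 5-1) = C(5, 4) = 5
h(6) = 210 - 5 = 205

205


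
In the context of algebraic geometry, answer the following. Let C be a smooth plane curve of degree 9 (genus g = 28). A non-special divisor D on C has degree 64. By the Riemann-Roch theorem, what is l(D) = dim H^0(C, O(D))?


First, compute the genus of a smooth plane curve of degree 9:
g = (d-1)(d-2)/2 = (9-1)(9-2)/2 = 28
For a non-special divisor D (i.e., h^1(D) = 0), Riemann-Roch gives:
l(D) = deg(D) - g + 1
Since deg(D) = 64 >= 2g - 1 = 55, D is non-special.
l(D) = 64 - 28 + 1 = 37

37


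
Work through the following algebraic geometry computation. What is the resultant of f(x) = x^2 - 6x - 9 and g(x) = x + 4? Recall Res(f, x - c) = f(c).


For Res(f, x - c), we evaluate f at x = c.
f(-4) = (-4)^2 - 6*(-4) - 9
= 16 + 24 - 9
= 40 - 9 = 31
Res(f, g) = 31

31


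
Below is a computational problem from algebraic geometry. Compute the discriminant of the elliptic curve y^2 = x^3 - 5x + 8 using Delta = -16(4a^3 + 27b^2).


Compute each component:
4a^3 = 4*(-5)^3 = 4*(-125) = -500
27b^2 = 27*8^2 = 27*64 = 1728
4a^3 + 27b^2 = -500 + 1728 = 1228
Delta = -16*1228 = -19648

-19648


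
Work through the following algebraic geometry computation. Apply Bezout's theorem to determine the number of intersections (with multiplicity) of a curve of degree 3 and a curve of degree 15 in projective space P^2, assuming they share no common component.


Bezout's theorem states the intersection count equals the product of degrees.
Intersection count = 3 * 15 = 45

45


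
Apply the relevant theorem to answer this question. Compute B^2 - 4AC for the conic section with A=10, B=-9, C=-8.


The discriminant of a conic Ax^2 + Bxy + Cy^2 + ... = 0 is B^2 - 4AC.
B^2 = (-9)^2 = 81
4AC = 4*10*(-8) = -320
Discriminant = 81 + 320 = 401

401


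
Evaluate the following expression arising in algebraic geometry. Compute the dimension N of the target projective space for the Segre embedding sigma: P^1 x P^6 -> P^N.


The Segre embedding maps P^m x P^n into P^N via
all products of coordinates from each factor.
N = (m+1)(n+1) - 1
N = (1+1)(6+1) - 1
N = 2*7 - 1
N = 14 - 1 = 13

13


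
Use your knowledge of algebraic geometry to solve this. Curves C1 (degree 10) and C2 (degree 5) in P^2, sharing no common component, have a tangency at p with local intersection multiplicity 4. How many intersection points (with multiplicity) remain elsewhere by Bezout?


By Bezout's theorem, the total intersection number is d1 * d2.
Total = 10 * 5 = 50
Intersection multiplicity at p = 4
Remaining intersections = 50 - 4 = 46

46


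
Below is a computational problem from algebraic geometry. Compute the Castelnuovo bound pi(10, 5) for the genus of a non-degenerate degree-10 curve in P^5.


Castelnuovo's bound: write d - 1 = m(r-1) + epsilon with 0 <= epsilon < r-1.
d - 1 = 10 - 1 = 9
r - 1 = 5 - 1 = 4
9 = 2*4 + 1, so m = 2, epsilon = 1
pi(d, r) = m(m-1)(r-1)/2 + m*epsilon
= 2*1*4/2 + 2*1
= 8/2 + 2
= 4 + 2 = 6

6


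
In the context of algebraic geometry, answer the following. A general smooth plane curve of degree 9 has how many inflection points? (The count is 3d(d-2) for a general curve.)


For a general smooth plane curve C of degree d, the inflection points are
the intersection of C with its Hessian curve, which has degree 3(d-2).
By Bezout, the total intersection number is d * 3(d-2) = 9 * 21 = 189.
For a general curve every flex is ordinary, so each contributes
multiplicity 1 to C·Hess(C), and the number of distinct inflection
points is 3d(d-2).
Inflection points = 3*9*(9-2) = 3*9*7 = 189

189


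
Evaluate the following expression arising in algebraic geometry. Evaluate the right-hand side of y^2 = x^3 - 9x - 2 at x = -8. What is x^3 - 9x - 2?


Compute x^3 - 9x - 2 at x = -8:
x^3 = (-8)^3 = -512
(-9)*x = (-9)*(-8) = 72
Sum: -512 + 72 - 2 = -442

-442


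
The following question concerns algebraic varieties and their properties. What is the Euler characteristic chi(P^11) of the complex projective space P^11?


The complex projective space P^11 has one cell in each even real dimension 0, 2, ..., 22.
The cohomology groups are H^{2k}(P^11) = Z for k = 0,...,11, and 0 otherwise.
Euler characteristic = sum of Betti numbers = 1 per even-dimensional cohomology group.
chi(P^11) = 11 + 1 = 12

12


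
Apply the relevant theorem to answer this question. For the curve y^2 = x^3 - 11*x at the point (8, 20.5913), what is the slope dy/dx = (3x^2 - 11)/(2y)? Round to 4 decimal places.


Using implicit differentiation of y^2 = x^3 - 11*x:
2y * dy/dx = 3x^2 - 11
dy/dx = (3x^2 - 11)/(2y)
Numerator: 3*8^2 - 11 = 181
Denominator: 2*20.5913 = 41.1826
dy/dx = 181/41.1826 = 4.3951

4.3951


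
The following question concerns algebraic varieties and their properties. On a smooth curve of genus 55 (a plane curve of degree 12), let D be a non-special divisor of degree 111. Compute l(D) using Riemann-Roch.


First, compute the genus of a smooth plane curve of degree 12:
g = (d-1)(d-2)/2 = (12-1)(12-2)/2 = 55
For a non-special divisor D (i.e., h^1(D) = 0), Riemann-Roch gives:
l(D) = deg(D) - g + 1
Since deg(D) = 111 >= 2g - 1 = 109, D is non-special.
l(D) = 111 - 55 + 1 = 57

57


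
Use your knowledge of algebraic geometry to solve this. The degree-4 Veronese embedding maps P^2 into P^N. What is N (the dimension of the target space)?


The Veronese embedding v_d: P^n -> P^N maps each point to all
degree-d monomials in n+1 homogeneous coordinates.
N = C(n+d, d) - 1
N = C(2+4, 4) - 1
N = C(6, 4) - 1
C(6, 4) = 15
N = 15 - 1 = 14

14


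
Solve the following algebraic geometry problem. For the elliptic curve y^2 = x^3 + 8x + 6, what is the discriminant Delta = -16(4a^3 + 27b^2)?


Compute each component:
4a^3 = 4*8^3 = 4*512 = 2048
27b^2 = 27*6^2 = 27*36 = 972
4a^3 + 27b^2 = 2048 + 972 = 3020
Delta = -16*3020 = -48320

-48320


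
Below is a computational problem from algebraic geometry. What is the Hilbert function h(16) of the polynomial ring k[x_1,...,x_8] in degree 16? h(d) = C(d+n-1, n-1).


The Hilbert function for the polynomial ring in 8 variables is:
h(d) = C(d+n-1, n-1)
h(16) = C(16+8-1, 8-1) = C(23, 7)
= 23! / (7! * 16!)
= 245157

245157


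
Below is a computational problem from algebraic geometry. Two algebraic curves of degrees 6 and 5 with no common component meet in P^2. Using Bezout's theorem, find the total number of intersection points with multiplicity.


Bezout's theorem states the intersection count equals the product of degrees.
Intersection count = 6 * 5 = 30

30


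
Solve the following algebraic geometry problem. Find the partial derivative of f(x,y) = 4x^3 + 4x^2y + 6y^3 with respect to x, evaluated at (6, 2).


df/dx = 3*4*x^2 + 2*4*x^1*y
At (6,2): 3*4*6^2 + 2*4*6^1*2
= 432 + 96
= 528

528


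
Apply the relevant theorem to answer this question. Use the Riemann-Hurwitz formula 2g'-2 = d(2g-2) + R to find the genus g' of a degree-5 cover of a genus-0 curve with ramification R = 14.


Riemann-Hurwitz formula: 2g' - 2 = d(2g - 2) + R
Given: d = 5, g = 0, R = 14
2g' - 2 = 5*(2*0 - 2) + 14
2g' - 2 = 5*(-2) + 14
2g' - 2 = -10 + 14 = 4
2g' = 6
g' = 3

3


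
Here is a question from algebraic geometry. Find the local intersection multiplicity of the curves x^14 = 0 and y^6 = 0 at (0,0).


The intersection multiplicity of V(x^a) and V(y^b) at the origin is:
I(O; V(x^14), V(y^6)) = dim_k(k[x,y]/(x^14, y^6))
A basis for k[x,y]/(x^14, y^6) is the set of monomials x^i * y^j
where 0 <= i < 14 and 0 <= j < 6.
The number of such monomials is 14 * 6 = 84

84


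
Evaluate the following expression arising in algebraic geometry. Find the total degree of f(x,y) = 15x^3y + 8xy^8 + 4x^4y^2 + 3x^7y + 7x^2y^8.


Examine each term for its total degree (sum of exponents).
  Term '15x^3y' has total degree 3+1 = 4.
  Term '8xy^8' has total degree 1+8 = 9.
  Term '4x^4y^2' has total degree 4+2 = 6.
  Term '3x^7y' has total degree 7+1 = 8.
  Term '7x^2y^8' has total degree 2+8 = 10.
The maximum total degree among all terms is 10.

10


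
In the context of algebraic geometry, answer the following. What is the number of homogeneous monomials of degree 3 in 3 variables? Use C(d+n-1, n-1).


The number of degree-3 monomials in 3 variables is C(d+n-1, n-1).
= C(3+3-1, 3-1) = C(5, 2)
= 10

10


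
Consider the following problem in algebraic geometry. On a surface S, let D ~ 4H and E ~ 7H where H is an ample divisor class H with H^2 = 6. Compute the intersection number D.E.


Using bilinearity of the intersection pairing on a surface S:
(aH).(bH) = ab * (H.H)
We have H^2 = 6.
D.E = (4H).(7H) = 4*7*6
= 28*6
= 168

168


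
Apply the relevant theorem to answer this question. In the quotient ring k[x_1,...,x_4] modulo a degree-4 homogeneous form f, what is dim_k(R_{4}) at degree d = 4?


For R = k[x_1,...,x_n]/(f) with f homogeneous of degree e:
The Hilbert series is (1 - t^e)/(1 - t)^n.
So h(d) = C(d+n-1, n-1) - C(d-e+n-1, n-1) for d >= e.
With n=4, e=4, d=4:
C(4+4-1, 4-1) = C(7, 3) = 35
C(4-4+4-1, 4-1) = C(3, 3) = 1
h(4) = 35 - 1 = 34

34


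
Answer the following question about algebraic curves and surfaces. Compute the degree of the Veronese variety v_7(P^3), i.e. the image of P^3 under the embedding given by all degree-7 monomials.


The Veronese variety v_7(P^3) has degree d^r.
d^r = 7^3 = 343

343


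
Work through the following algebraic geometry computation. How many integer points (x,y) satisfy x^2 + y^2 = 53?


Systematically check integer values of x where x^2 <= 53.
For each valid x, check if 53 - x^2 is a perfect square.
x=2: 53 - 4 = 49, sqrt = 7 (valid)
x=7: 53 - 49 = 4, sqrt = 2 (valid)
Total integer solutions found: 8

8


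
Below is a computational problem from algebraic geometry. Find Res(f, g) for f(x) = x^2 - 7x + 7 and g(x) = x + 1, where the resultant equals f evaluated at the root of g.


For Res(f, x - c), we evaluate f at x = c.
f(-1) = (-1)^2 - 7*(-1) + 7
= 1 + 7 + 7
= 8 + 7 = 15
Res(f, g) = 15

15


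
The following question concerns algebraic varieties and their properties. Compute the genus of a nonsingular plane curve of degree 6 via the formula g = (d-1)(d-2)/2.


Using the genus formula for smooth plane curves:
g = (d-1)(d-2)/2
g = (6-1)(6-2)/2
g = 5*4/2
g = 20/2 = 10

10


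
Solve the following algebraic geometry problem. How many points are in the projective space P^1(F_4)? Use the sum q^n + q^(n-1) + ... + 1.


P^1(F_4) has (q^(n+1) - 1)/(q - 1) points.
= 4^1 + 4^0
= 4 + 1
= 5

5


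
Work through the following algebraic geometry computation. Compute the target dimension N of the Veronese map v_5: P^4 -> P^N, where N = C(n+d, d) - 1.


The Veronese embedding v_d: P^n -> P^N maps each point to all
degree-d monomials in n+1 homogeneous coordinates.
N = C(n+d, d) - 1
N = C(4+5, 5) - 1
N = C(9, 5) - 1
C(9, 5) = 126
N = 126 - 1 = 125

125


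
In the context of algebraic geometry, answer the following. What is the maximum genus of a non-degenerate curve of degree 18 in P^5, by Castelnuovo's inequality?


Castelnuovo's bound: write d - 1 = m(r-1) + epsilon with 0 <= epsilon < r-1.
d - 1 = 18 - 1 = 17
r - 1 = 5 - 1 = 4
17 = 4*4 + 1, so m = 4, epsilon = 1
pi(d, r) = m(m-1)(r-1)/2 + m*epsilon
= 4*3*4/2 + 4*1
= 48/2 + 4
= 24 + 4 = 28

28


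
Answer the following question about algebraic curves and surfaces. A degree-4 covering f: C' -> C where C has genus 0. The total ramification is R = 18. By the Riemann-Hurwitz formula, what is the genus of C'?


Riemann-Hurwitz formula: 2g' - 2 = d(2g - 2) + R
Given: d = 4, g = 0, R = 18
2g' - 2 = 4*(2*0 - 2) + 18
2g' - 2 = 4*(-2) + 18
2g' - 2 = -8 + 18 = 10
2g' = 12
g' = 6

6


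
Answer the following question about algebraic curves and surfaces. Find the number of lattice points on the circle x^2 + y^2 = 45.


Systematically check integer values of x where x^2 <= 45.
For each valid x, check if 45 - x^2 is a perfect square.
x=3: 45 - 9 = 36, sqrt = 6 (valid)
x=6: 45 - 36 = 9, sqrt = 3 (valid)
Total integer solutions found: 8

8


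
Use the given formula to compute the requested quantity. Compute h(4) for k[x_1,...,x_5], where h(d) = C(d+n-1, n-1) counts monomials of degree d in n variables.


The Hilbert function for the polynomial ring in 5 variables is:
h(d) = C(d+n-1, n-1)
h(4) = C(4+5-1, 5-1) = C(8, 4)
= 8! / (4! * 4!)
= 70

70


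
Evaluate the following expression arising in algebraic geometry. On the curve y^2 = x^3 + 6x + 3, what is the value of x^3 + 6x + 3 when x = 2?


Compute x^3 + 6x + 3 at x = 2:
x^3 = 2^3 = 8
6*x = 6*2 = 12
Sum: 8 + 12 + 3 = 23

23


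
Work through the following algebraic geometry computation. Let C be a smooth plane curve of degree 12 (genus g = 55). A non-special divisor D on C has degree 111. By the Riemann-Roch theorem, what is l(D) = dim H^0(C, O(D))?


First, compute the genus of a smooth plane curve of degree 12:
g = (d-1)(d-2)/2 = (12-1)(12-2)/2 = 55
For a non-special divisor D (i.e., h^1(D) = 0), Riemann-Roch gives:
l(D) = deg(D) - g + 1
Since deg(D) = 111 >= 2g - 1 = 109, D is non-special.
l(D) = 111 - 55 + 1 = 57

57


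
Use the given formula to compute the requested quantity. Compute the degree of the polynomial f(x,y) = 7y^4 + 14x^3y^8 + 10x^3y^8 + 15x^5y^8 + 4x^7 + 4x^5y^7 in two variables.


Examine each term for its total degree (sum of exponents).
  Term '7y^4' has total degree 0+4 = 4.
  Term '14x^3y^8' has total degree 3+8 = 11.
  Term '10x^3y^8' has total degree 3+8 = 11.
  Term '15x^5y^8' has total degree 5+8 = 13.
  Term '4x^7' has total degree 7+0 = 7.
  Term '4x^5y^7' has total degree 5+7 = 12.
The maximum total degree among all terms is 13.

13


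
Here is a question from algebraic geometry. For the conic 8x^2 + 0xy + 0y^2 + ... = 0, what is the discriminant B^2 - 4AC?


The discriminant of a conic Ax^2 + Bxy + Cy^2 + ... = 0 is B^2 - 4AC.
B^2 = 0^2 = 0
4AC = 4*8*0 = 0
Discriminant = 0 + 0 = 0

0


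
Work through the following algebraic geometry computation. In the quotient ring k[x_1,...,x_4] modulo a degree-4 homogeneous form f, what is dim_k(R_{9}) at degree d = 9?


For R = k[x_1,...,x_n]/(f) with f homogeneous of degree e:
The Hilbert series is (1 - t^e)/(1 - t)^n.
So h(d) = C(d+n-1, n-1) - C(d-e+n-1, n-1) for d >= e.
With n=4, e=4, d=9:
C(9+4-1, 4-1) = C(12, 3) = 220
C(9-4+4-1, 4-1) = C(8, 3) = 56
h(9) = 220 - 56 = 164

164


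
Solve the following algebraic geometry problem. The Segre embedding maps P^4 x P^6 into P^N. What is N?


The Segre embedding maps P^m x P^n into P^N via
all products of coordinates from each factor.
N = (m+1)(n+1) - 1
N = (4+1)(6+1) - 1
N = 5*7 - 1
N = 35 - 1 = 34

34


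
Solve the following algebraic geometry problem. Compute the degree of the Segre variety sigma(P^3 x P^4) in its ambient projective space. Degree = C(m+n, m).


The degree of the Segre variety P^3 x P^4 is C(m+n, m).
= C(7, 3)
= 35

35


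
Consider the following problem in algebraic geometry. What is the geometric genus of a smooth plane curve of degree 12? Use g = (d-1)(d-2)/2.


Using the genus formula for smooth plane curves:
g = (d-1)(d-2)/2
g = (12-1)(12-2)/2
g = 11*10/2
g = 110/2 = 55

55


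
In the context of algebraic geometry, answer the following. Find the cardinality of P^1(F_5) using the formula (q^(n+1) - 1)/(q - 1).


P^1(F_5) has (q^(n+1) - 1)/(q - 1) points.
= 5^1 + 5^0
= 5 + 1
= 6

6


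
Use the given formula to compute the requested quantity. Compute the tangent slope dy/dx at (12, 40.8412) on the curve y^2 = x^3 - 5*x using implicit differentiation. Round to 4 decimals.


Using implicit differentiation of y^2 = x^3 - 5*x:
2y * dy/dx = 3x^2 - 5
dy/dx = (3x^2 - 5)/(2y)
Numerator: 3*12^2 - 5 = 427
Denominator: 2*40.8412 = 81.6824
dy/dx = 427/81.6824 = 5.2276

5.2276


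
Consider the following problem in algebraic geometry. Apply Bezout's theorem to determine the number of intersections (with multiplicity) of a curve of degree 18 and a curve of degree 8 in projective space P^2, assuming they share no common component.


Bezout's theorem states the intersection count equals the product of degrees.
Intersection count = 18 * 8 = 144

144


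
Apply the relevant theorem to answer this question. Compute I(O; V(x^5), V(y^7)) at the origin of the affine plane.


The intersection multiplicity of V(x^a) and V(y^b) at the origin is:
I(O; V(x^5), V(y^7)) = dim_k(k[x,y]/(x^5, y^7))
A basis for k[x,y]/(x^5, y^7) is the set of monomials x^i * y^j
where 0 <= i < 5 and 0 <= j < 7.
The number of such monomials is 5 * 7 = 35

35


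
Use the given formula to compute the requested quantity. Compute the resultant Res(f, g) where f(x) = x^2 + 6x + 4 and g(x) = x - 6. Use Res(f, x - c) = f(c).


For Res(f, x - c), we evaluate f at x = c.
f(6) = 6^2 + 6*6 + 4
= 36 + 36 + 4
= 72 + 4 = 76
Res(f, g) = 76

76


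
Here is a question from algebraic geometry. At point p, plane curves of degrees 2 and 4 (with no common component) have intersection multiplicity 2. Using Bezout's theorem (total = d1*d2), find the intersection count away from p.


By Bezout's theorem, the total intersection number is d1 * d2.
Total = 2 * 4 = 8
Intersection multiplicity at p = 2
Remaining intersections = 8 - 2 = 6

6


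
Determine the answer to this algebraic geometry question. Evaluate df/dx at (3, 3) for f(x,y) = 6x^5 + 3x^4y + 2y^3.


df/dx = 5*6*x^4 + 4*3*x^3*y
At (3,3): 5*6*3^4 + 4*3*3^3*3
= 2430 + 972
= 3402

3402


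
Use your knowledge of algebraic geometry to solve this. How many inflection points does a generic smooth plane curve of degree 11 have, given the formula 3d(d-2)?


For a general smooth plane curve C of degree d, the inflection points are
the intersection of C with its Hessian curve, which has degree 3(d-2).
By Bezout, the total intersection number is d * 3(d-2) = 11 * 27 = 297.
For a general curve every flex is ordinary, so each contributes
multiplicity 1 to C·Hess(C), and the number of distinct inflection
points is 3d(d-2).
Inflection points = 3*11*(11-2) = 3*11*9 = 297

297


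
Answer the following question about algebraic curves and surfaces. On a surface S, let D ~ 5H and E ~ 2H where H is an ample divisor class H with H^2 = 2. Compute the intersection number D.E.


Using bilinearity of the intersection pairing on a surface S:
(aH).(bH) = ab * (H.H)
We have H^2 = 2.
D.E = (5H).(2H) = 5*2*2
= 10*2
= 20

20
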